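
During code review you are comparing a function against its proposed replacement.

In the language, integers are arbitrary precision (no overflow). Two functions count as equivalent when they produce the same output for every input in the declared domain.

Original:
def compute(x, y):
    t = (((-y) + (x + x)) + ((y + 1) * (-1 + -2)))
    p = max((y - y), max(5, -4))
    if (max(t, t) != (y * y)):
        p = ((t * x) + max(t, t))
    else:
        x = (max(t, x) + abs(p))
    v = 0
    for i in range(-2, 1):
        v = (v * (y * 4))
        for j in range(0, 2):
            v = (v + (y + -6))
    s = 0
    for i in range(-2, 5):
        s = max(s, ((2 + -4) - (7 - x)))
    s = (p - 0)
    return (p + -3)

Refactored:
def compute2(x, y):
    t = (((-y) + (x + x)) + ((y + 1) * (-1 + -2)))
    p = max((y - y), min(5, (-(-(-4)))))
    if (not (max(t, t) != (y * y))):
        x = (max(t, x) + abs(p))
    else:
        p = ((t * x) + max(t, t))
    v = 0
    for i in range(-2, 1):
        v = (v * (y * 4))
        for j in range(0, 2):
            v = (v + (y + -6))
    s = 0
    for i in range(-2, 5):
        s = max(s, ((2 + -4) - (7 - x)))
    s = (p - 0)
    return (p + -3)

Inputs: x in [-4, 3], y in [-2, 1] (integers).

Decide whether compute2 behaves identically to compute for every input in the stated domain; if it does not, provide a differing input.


Consider the input x=0, y=-1.
compute: t := 1 | p := 5 | (max(t, t) != (y * y)): false | x := 6 | v := 0 | iter i=-2: | v := 0 | iter j=0: | v := -7 | iter j=1: | v := -14 | iter i=-1: | v := 56 | iter j=0: | v := 49 | iter j=1: | v := 42 | iter i=0: | v := -168 | iter j=0: | v := -175 | iter j=1: | v := -182 | s := 0 | iter i=-2: | s := 0 | iter i=-1: | s := 0 | iter i=0: | s := 0 | iter i=1: | s := 0 | iter i=2: | s := 0 | iter i=3: | s := 0 | iter i=4: | s := 0 | s := 5 | result 2
compute2: t := 1 | p := 0 | (not (max(t, t) != (y * y))): true | x := 1 | v := 0 | iter i=-2: | v := 0 | iter j=0: | v := -7 | iter j=1: | v := -14 | iter i=-1: | v := 56 | iter j=0: | v := 49 | iter j=1: | v := 42 | iter i=0: | v := -168 | iter j=0: | v := -175 | iter j=1: | v := -182 | s := 0 | iter i=-2: | s := 0 | iter i=-1: | s := 0 | iter i=0: | s := 0 | iter i=1: | s := 0 | iter i=2: | s := 0 | iter i=3: | s := 0 | iter i=4: | s := 0 | s := 0 | result -3
2 != -3, so the rewrite changes behavior.
verdict: not equivalent; witness: x=0, y=-1


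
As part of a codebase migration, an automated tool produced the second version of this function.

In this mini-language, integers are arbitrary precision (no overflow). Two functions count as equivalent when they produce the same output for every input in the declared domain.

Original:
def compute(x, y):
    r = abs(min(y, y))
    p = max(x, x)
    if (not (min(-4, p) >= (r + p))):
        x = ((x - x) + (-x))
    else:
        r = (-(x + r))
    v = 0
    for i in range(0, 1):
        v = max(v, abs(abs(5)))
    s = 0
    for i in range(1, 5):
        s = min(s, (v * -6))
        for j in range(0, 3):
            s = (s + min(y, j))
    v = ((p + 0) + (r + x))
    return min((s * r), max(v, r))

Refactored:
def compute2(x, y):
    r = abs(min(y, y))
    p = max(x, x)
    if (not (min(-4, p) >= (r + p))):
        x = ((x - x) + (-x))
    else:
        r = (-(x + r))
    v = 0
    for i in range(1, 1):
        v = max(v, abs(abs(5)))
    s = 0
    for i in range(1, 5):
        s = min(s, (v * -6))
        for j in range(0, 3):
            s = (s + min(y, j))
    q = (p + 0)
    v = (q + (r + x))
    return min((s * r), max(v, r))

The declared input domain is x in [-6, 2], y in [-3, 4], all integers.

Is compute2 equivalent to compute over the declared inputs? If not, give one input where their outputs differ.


On input x=-6, y=-3, compute returns -198 while compute2 returns -108.
verdict: not equivalent; witness: x=-6, y=-3


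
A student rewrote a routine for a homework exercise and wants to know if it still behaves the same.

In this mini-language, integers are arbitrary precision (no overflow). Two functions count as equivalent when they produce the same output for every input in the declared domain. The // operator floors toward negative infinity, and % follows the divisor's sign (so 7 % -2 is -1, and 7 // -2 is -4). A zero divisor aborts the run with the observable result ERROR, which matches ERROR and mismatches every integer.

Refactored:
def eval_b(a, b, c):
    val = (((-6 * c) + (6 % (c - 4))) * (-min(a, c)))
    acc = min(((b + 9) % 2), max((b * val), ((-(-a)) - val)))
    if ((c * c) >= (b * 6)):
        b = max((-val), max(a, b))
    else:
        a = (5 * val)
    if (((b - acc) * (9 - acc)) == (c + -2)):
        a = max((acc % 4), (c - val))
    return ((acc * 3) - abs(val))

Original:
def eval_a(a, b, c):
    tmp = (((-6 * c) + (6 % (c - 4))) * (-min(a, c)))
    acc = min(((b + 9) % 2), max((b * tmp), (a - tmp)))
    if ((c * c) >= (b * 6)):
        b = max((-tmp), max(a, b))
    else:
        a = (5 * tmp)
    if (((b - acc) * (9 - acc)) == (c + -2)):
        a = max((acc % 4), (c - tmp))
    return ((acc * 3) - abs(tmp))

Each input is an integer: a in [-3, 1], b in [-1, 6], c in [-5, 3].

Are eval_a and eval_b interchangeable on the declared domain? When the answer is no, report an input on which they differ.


Side by side, the visible changes include: local variable names differ.
Spot check at a=-2, b=5, c=-1 — eval_a: tmp becomes 4; next acc becomes 0; next ((c * c) >= (b * 6)) evaluates to false; next a becomes 20; next (((b - acc) * (9 - acc)) == (c + -2)) evaluates to false; next final value -4. eval_b: val becomes 4; next acc becomes 0; next ((c * c) >= (b * 6)) evaluates to false; next a becomes 20; next (((b - acc) * (9 - acc)) == (c + -2)) evaluates to false; next final value -4. Both give -4.
Every one of the 360 inputs gives matching results.
verdict: equivalent


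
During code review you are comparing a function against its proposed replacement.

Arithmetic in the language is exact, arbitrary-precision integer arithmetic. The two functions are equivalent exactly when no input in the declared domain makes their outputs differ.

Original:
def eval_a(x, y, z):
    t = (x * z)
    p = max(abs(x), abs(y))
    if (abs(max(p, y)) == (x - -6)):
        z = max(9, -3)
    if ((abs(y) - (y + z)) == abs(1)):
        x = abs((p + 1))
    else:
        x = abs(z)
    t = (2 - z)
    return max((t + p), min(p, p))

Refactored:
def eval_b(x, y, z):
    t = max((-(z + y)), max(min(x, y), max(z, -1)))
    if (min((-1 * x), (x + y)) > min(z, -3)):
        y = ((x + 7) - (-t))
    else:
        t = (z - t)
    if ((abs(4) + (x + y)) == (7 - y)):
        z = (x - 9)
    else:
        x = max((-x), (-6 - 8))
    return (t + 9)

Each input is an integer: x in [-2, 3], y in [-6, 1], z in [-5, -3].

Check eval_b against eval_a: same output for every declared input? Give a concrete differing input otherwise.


The rewrite breaks on x=-2, y=-6, z=-5, where the results are 13 and -7.
eval_a: t=10, then p=6, then (abs(max(p, y)) == (x - -6)) is false, then ((abs(y) - (y + z)) == abs(1)) is false, then x=5, then t=7, then returns 13
eval_b: t=11, then (min((-1 * x), (x + y)) > min(z, -3)) is false, then t=-16, then ((abs(4) + (x + y)) == (7 - y)) is false, then x=2, then returns -7
verdict: not equivalent; witness: x=-2, y=-6, z=-5


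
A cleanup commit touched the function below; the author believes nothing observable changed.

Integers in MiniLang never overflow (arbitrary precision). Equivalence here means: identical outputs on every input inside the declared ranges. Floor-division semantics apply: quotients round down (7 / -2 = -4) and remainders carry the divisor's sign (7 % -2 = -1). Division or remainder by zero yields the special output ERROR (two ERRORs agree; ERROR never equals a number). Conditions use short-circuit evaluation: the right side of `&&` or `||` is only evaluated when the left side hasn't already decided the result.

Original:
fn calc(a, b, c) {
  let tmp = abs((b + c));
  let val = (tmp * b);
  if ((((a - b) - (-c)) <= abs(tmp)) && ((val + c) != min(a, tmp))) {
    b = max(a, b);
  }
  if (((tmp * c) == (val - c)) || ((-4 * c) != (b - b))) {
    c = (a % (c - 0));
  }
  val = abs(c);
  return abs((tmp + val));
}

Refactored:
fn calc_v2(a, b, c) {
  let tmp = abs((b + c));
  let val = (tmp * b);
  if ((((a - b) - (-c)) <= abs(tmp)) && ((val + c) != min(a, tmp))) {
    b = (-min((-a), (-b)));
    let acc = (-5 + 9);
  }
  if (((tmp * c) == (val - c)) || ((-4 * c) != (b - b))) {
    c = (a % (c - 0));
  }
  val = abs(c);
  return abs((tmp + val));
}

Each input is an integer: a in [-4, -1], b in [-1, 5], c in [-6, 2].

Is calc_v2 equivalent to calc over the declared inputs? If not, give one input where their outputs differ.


Changes here: min/max/abs usage differs; and constant usage differs; and statement counts differ; and local variable names differ; and arithmetic usage differs; the full 252-point sweep finds no disagreement.
verdict: equivalent


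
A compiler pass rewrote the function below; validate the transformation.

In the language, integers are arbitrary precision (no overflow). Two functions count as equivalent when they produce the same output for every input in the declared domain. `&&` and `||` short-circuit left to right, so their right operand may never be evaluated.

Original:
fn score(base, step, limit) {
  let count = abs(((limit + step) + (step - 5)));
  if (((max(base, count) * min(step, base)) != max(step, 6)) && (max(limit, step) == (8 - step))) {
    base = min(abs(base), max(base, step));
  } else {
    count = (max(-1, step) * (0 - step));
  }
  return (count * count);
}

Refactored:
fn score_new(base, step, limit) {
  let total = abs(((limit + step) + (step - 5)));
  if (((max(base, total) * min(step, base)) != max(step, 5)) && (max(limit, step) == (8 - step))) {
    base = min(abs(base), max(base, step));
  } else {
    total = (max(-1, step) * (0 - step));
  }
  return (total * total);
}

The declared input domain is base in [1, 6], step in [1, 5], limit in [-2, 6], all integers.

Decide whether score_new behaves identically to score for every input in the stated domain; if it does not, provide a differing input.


At base=1, step=2, limit=6: score gives 25, score_new gives 16.
verdict: not equivalent; witness: base=1, step=2, limit=6


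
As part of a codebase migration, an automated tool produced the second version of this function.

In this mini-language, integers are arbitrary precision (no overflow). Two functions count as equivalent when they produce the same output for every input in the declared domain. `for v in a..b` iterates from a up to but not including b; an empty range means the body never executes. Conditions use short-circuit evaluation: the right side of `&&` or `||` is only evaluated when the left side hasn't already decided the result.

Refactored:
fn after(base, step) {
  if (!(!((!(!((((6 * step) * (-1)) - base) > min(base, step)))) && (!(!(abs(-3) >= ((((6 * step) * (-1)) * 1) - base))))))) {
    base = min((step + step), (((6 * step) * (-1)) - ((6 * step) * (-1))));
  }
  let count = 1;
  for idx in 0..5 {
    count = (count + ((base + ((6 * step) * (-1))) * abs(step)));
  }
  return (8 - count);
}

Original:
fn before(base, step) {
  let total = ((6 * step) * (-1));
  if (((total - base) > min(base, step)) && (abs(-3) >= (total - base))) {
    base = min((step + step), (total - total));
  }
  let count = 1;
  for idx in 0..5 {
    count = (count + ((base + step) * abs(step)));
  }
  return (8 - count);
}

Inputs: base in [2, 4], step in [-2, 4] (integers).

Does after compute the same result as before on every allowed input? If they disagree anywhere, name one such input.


The rewrite breaks on base=2, step=-2, where the results are 7 and -133.
before: total := 12 | (((total - base) > min(base, step)) && (abs(-3) >= (total - base))): false | count := 1 | iter idx=0: | count := 1 | iter idx=1: | count := 1 | iter idx=2: | count := 1 | iter idx=3: | count := 1 | iter idx=4: | count := 1 | result 7
after: (!(!((!(!((((6 * step) * (-1)) - base) > min(base, step)))) && (!(!(abs(-3) >= ((((6 * step) * (-1)) * 1) - base))))))): false | count := 1 | iter idx=0: | count := 29 | iter idx=1: | count := 57 | iter idx=2: | count := 85 | iter idx=3: | count := 113 | iter idx=4: | count := 141 | result -133
verdict: not equivalent; witness: base=2, step=-2


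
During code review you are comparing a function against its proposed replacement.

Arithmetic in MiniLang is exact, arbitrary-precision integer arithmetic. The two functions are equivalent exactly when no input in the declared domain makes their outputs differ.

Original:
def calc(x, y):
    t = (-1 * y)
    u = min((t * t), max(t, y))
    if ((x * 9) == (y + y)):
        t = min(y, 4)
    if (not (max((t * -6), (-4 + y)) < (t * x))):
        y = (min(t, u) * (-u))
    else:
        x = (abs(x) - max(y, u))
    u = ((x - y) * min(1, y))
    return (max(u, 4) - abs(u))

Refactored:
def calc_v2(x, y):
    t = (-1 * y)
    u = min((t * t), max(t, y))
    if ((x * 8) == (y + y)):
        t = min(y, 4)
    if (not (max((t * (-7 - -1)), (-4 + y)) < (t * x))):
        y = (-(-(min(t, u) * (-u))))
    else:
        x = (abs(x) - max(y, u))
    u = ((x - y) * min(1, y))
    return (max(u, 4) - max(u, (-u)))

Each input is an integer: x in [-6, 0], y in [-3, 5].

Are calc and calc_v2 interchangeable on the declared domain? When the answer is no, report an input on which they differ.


The edit looks behavioral (`9` became `8`), but over these ranges it never changes the outcome; all 63 inputs agree.
verdict: equivalent


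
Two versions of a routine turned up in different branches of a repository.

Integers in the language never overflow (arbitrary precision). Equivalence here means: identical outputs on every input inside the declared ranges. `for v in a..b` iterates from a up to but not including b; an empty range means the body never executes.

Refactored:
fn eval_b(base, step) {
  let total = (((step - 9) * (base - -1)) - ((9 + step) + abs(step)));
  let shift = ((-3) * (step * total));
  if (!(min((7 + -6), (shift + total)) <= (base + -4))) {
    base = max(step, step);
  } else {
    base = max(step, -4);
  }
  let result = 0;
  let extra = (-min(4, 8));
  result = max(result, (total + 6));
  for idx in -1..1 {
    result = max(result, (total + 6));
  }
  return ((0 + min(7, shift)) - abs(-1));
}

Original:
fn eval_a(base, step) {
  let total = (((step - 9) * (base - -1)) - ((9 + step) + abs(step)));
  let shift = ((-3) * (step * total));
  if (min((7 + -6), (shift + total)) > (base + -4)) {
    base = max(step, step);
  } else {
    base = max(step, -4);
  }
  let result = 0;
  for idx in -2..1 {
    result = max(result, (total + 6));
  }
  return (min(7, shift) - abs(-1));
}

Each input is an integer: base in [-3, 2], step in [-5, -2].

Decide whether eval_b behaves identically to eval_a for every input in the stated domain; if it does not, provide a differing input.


Side by side, the visible changes include: constant usage differs; and min/max/abs usage differs; and comparison usage differs; and statement counts differ; and loop structure differs; and boolean connective usage differs; and local variable names differ; and arithmetic usage differs.
Tracing base=2, step=-2: eval_a: total becomes -42; next shift becomes -252; next (min((7 + -6), (shift + total)) > (base + -4)) evaluates to false; next base becomes -2; next result becomes 0; next at idx=-2:; next result becomes 0; next at idx=-1:; next result becomes 0; next at idx=0:; next result becomes 0; next final value -253 | eval_b: total becomes -42; next shift becomes -252; next (!(min((7 + -6), (shift + total)) <= (base + -4))) evaluates to false; next base becomes -2; next result becomes 0; next extra becomes -4; next result becomes 0; next at idx=-1:; next result becomes 0; next at idx=0:; next result becomes 0; next final value -253 — matching result -253.
Sweeping the whole domain (24 inputs) finds no disagreement.
verdict: equivalent


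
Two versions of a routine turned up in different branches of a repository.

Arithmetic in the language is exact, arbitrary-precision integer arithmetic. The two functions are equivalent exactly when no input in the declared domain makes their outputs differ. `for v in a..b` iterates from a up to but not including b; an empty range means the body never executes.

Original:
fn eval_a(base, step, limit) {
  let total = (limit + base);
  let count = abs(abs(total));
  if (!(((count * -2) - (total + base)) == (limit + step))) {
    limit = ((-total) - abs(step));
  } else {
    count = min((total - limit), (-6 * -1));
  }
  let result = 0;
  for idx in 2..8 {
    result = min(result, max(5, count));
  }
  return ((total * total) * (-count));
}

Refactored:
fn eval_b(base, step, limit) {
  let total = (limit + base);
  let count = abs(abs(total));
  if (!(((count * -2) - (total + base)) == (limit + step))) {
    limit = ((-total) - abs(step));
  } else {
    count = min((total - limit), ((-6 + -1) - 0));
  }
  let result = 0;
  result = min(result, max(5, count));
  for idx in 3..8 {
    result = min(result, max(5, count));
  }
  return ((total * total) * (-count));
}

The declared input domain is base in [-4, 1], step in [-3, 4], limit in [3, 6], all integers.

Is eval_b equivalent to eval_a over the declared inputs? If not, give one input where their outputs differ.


Not equivalent: base=-4, step=0, limit=3 separates them (4 vs 7).
eval_a: total becomes -1; next count becomes 1; next (!(((count * -2) - (total + base)) == (limit + step))) evaluates to false; next count becomes -4; next result becomes 0; next at idx=2:; next result becomes 0; next at idx=3:; next result becomes 0; next at idx=4:; next result becomes 0; next at idx=5:; next result becomes 0; next at idx=6:; next result becomes 0; next at idx=7:; next result becomes 0; next final value 4
eval_b: total becomes -1; next count becomes 1; next (!(((count * -2) - (total + base)) == (limit + step))) evaluates to false; next count becomes -7; next result becomes 0; next result becomes 0; next at idx=3:; next result becomes 0; next at idx=4:; next result becomes 0; next at idx=5:; next result becomes 0; next at idx=6:; next result becomes 0; next at idx=7:; next result becomes 0; next final value 7
verdict: not equivalent; witness: base=-4, step=0, limit=3


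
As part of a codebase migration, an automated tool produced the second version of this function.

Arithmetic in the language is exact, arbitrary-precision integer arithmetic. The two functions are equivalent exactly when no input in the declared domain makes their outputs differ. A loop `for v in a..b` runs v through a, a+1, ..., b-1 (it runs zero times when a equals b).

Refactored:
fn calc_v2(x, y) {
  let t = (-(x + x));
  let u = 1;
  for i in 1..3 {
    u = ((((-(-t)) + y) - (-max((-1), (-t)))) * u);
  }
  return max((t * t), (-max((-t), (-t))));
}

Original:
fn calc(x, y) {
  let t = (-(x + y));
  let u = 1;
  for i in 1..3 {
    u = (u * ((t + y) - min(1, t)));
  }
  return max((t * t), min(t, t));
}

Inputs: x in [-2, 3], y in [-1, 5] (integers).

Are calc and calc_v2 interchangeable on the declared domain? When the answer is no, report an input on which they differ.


Evaluate both at x=-2, y=-1.
calc: t becomes 3; next u becomes 1; next at i=1:; next u becomes 1; next at i=2:; next u becomes 1; next final value 9
calc_v2: t becomes 4; next u becomes 1; next at i=1:; next u becomes 2; next at i=2:; next u becomes 4; next final value 16
9 vs 16 — the two versions disagree here.
verdict: not equivalent; witness: x=-2, y=-1


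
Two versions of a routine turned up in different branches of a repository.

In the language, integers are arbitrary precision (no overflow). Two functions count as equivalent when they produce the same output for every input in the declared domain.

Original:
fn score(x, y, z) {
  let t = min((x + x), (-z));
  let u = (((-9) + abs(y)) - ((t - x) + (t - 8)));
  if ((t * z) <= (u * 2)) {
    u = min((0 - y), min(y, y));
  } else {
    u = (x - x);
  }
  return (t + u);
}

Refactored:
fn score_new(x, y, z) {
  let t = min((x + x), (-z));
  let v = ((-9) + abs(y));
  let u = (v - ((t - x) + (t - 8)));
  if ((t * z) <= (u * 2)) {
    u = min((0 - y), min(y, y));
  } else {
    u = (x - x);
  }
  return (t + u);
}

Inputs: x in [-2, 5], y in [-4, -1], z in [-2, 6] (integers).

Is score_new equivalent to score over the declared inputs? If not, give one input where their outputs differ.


Behavior is preserved: although statement counts differ; and local variable names differ, the outputs never diverge.
One worked example (x=5, y=-4, z=5) — score: t := -5 | u := 18 | ((t * z) <= (u * 2)): true | u := -4 | result -9; score_new: t := -5 | v := -5 | u := 18 | ((t * z) <= (u * 2)): true | u := -4 | result -9; agreement on -9.
An exhaustive pass over the 288 declared inputs shows identical outputs.
verdict: equivalent


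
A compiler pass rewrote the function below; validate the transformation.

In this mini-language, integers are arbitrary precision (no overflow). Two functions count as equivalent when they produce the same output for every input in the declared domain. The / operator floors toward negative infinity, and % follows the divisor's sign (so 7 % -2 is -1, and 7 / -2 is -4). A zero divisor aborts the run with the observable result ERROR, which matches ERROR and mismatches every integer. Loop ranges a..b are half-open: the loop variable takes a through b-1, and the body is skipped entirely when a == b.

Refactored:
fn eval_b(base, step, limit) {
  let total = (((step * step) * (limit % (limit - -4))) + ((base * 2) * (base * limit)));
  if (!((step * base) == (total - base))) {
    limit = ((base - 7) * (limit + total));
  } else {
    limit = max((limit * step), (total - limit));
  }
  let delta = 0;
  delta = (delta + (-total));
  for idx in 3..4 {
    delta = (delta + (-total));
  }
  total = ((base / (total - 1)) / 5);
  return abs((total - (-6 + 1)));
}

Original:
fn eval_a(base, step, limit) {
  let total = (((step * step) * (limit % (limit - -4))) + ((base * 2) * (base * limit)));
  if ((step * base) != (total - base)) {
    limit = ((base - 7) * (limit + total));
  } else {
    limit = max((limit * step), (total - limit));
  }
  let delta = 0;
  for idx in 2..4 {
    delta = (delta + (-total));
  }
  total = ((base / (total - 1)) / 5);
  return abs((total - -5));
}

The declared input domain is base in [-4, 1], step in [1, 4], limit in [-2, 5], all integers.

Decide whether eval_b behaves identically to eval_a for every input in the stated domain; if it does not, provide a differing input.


The two are interchangeable: comparison usage differs; and arithmetic usage differs; and constant usage differs; and loop structure differs; and boolean connective usage differs; and statement counts differ, and every declared input agrees.
Spot check at base=-4, step=2, limit=1 — eval_a: total = 36; ((step * base) != (total - base)) -> true; limit = -407; delta = 0; [idx=2]; delta = -36; [idx=3]; delta = -72; total = -1; return 4. eval_b: total = 36; (!((step * base) == (total - base))) -> true; limit = -407; delta = 0; delta = -36; [idx=3]; delta = -72; total = -1; return 4. Both give 4.
Every one of the 192 inputs gives matching results.
verdict: equivalent


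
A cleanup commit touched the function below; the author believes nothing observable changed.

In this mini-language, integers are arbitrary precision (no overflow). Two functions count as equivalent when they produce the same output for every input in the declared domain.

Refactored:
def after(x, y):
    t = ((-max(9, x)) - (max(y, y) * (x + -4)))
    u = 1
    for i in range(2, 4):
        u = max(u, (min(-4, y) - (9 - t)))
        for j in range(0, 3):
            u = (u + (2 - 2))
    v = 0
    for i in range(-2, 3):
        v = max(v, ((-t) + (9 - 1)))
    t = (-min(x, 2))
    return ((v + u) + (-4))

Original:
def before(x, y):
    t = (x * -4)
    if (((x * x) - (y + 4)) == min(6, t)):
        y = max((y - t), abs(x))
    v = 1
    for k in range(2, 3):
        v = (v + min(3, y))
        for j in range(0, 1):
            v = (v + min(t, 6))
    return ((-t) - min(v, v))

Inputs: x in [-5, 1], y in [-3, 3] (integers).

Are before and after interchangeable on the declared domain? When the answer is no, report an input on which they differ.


Not equivalent: x=-5, y=-3 separates them (-24 vs 41).
before: t := 20 | (((x * x) - (y + 4)) == min(6, t)): false | v := 1 | iter k=2: | v := -2 | iter j=0: | v := 4 | result -24
after: t := -36 | u := 1 | iter i=2: | u := 1 | iter j=0: | u := 1 | iter j=1: | u := 1 | iter j=2: | u := 1 | iter i=3: | u := 1 | iter j=0: | u := 1 | iter j=1: | u := 1 | iter j=2: | u := 1 | v := 0 | iter i=-2: | v := 44 | iter i=-1: | v := 44 | iter i=0: | v := 44 | iter i=1: | v := 44 | iter i=2: | v := 44 | t := 5 | result 41
verdict: not equivalent; witness: x=-5, y=-3


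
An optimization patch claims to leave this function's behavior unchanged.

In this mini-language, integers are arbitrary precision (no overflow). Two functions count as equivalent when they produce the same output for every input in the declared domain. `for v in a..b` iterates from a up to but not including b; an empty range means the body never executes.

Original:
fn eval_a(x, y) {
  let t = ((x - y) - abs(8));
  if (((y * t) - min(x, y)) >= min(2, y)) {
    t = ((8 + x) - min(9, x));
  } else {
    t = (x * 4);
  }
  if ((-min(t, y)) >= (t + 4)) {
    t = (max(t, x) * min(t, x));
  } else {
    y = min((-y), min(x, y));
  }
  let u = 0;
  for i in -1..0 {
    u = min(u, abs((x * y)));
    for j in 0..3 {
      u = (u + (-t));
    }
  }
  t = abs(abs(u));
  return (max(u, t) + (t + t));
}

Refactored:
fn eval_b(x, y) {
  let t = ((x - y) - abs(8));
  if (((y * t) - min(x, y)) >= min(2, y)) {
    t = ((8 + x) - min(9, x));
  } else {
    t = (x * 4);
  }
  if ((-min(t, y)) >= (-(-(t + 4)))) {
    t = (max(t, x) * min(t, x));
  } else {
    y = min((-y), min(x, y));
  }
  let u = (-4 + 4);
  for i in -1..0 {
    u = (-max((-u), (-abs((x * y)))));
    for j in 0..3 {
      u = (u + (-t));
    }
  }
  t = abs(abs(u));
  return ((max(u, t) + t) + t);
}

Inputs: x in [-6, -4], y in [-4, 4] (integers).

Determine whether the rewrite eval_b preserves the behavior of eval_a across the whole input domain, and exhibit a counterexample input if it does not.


Although constant usage differs, plus arithmetic usage differs, plus min/max/abs usage differs, 27/27 inputs agree.
verdict: equivalent


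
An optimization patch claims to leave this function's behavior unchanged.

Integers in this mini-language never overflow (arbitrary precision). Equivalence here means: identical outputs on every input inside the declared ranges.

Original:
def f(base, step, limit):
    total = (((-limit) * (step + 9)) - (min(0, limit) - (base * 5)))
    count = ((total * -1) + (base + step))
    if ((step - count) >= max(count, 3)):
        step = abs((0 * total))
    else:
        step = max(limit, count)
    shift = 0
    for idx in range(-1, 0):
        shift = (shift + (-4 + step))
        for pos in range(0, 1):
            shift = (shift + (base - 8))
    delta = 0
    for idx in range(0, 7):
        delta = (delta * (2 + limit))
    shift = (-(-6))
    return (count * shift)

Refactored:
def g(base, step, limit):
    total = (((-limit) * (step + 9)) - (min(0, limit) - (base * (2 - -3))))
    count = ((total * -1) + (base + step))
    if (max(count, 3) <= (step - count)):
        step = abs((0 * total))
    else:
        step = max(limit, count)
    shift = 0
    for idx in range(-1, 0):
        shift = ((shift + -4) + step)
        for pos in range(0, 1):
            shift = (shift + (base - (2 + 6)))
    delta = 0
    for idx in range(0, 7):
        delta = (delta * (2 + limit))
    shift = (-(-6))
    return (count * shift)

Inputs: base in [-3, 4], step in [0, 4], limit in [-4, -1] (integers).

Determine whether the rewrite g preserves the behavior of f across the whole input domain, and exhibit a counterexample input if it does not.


The two are interchangeable: comparison usage differs, plus arithmetic usage differs, plus constant usage differs, and every declared input agrees.
As a probe, take base=-1, step=2, limit=-3: f runs total=31, then count=-30, then ((step - count) >= max(count, 3)) is true, then step=0, then shift=0, then (idx=-1), then shift=-4, then (pos=0), then shift=-13, then delta=0, then (idx=0), then delta=0, then (idx=1), then delta=0, then (idx=2), then delta=0, then (idx=3), then delta=0, then (idx=4), then delta=0, then (idx=5), then delta=0, then (idx=6), then delta=0, then shift=6, then returns -180; g runs total=31, then count=-30, then (max(count, 3) <= (step - count)) is true, then step=0, then shift=0, then (idx=-1), then shift=-4, then (pos=0), then shift=-13, then delta=0, then (idx=0), then delta=0, then (idx=1), then delta=0, then (idx=2), then delta=0, then (idx=3), then delta=0, then (idx=4), then delta=0, then (idx=5), then delta=0, then (idx=6), then delta=0, then shift=6, then returns -180; both end at -180.
Across all 160 domain points the two functions coincide.
verdict: equivalent


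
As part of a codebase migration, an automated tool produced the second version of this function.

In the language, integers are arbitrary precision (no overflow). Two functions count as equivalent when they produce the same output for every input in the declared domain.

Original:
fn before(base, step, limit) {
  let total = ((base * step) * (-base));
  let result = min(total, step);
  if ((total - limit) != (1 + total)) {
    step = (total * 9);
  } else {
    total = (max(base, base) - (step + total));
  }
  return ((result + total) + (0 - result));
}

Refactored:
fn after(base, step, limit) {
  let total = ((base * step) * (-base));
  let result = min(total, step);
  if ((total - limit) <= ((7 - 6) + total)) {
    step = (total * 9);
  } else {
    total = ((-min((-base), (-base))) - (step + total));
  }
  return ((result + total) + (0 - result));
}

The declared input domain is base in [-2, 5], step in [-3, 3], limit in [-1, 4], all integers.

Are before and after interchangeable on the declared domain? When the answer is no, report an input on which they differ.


Take base=-2, step=-3, limit=-1.
before: total becomes 12; next result becomes -3; next ((total - limit) != (1 + total)) evaluates to false; next total becomes -11; next final value -11
after: total becomes 12; next result becomes -3; next ((total - limit) <= ((7 - 6) + total)) evaluates to true; next step becomes 108; next final value 12
-11 and 12 differ, so these are not the same function on this domain.
verdict: not equivalent; witness: base=-2, step=-3, limit=-1


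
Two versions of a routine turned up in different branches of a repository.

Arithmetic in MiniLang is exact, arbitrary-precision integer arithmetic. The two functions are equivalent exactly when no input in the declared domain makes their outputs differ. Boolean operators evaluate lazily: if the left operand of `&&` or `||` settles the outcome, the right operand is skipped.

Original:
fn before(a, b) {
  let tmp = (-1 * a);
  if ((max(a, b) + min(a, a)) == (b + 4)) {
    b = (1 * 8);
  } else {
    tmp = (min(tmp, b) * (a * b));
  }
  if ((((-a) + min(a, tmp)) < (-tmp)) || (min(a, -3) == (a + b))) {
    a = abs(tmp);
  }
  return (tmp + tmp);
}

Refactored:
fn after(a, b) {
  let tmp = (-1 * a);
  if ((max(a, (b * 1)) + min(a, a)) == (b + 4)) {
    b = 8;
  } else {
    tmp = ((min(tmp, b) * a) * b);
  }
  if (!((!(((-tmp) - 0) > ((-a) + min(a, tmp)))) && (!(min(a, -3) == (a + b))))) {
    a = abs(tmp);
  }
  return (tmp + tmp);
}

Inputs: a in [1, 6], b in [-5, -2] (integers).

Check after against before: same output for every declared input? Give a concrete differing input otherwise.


Behavior is preserved: although boolean connective usage differs; also comparison usage differs; also arithmetic usage differs; also constant usage differs, the outputs never diverge.
Spot check at a=2, b=-3 — before: tmp=-2, then ((max(a, b) + min(a, a)) == (b + 4)) is false, then tmp=18, then ((((-a) + min(a, tmp)) < (-tmp)) || (min(a, -3) == (a + b))) is false, then returns 36. after: tmp=-2, then ((max(a, (b * 1)) + min(a, a)) == (b + 4)) is false, then tmp=18, then (!((!(((-tmp) - 0) > ((-a) + min(a, tmp)))) && (!(min(a, -3) == (a + b))))) is false, then returns 36. Both give 36.
Every one of the 24 inputs gives matching results.
verdict: equivalent


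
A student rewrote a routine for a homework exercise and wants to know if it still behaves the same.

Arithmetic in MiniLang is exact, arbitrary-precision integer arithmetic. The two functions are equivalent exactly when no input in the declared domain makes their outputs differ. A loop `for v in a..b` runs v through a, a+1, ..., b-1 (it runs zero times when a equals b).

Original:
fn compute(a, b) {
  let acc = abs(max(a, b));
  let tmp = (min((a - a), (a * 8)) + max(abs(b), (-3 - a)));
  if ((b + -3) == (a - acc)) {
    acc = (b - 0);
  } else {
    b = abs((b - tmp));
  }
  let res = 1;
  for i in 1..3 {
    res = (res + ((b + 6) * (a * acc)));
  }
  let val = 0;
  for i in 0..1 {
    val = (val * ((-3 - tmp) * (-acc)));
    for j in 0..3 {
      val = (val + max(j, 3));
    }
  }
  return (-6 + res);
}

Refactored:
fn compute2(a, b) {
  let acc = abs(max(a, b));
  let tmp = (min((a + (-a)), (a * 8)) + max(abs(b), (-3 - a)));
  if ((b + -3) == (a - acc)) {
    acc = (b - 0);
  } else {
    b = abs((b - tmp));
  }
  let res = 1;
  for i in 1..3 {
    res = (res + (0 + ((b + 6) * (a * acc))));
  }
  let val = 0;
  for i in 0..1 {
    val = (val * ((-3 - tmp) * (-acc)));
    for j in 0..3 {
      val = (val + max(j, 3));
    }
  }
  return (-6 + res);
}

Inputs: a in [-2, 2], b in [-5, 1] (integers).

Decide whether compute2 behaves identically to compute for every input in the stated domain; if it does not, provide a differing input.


Comparing the listings, the differences include: arithmetic usage differs; and constant usage differs.
Tracing a=-2, b=1: compute: acc = 1; tmp = -15; ((b + -3) == (a - acc)) -> false; b = 16; res = 1; [i=1]; res = -43; [i=2]; res = -87; val = 0; [i=0]; val = 0; [j=0]; val = 3; [j=1]; val = 6; [j=2]; val = 9; return -93 | compute2: acc = 1; tmp = -15; ((b + -3) == (a - acc)) -> false; b = 16; res = 1; [i=1]; res = -43; [i=2]; res = -87; val = 0; [i=0]; val = 0; [j=0]; val = 3; [j=1]; val = 6; [j=2]; val = 9; return -93 — matching result -93.
Every one of the 35 inputs gives matching results.
verdict: equivalent


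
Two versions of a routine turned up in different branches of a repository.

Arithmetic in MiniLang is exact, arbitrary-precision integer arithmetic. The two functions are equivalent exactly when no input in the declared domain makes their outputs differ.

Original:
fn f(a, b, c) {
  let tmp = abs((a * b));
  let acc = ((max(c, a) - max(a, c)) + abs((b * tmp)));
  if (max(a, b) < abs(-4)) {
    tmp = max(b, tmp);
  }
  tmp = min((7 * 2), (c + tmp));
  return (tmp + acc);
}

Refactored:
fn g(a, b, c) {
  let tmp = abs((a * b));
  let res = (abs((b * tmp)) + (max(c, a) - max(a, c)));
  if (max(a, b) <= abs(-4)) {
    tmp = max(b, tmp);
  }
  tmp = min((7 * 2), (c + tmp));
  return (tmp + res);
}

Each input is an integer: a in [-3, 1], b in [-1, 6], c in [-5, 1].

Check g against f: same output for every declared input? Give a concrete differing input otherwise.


Evaluate both at a=0, b=4, c=-5.
f: tmp=0, then acc=0, then (max(a, b) < abs(-4)) is false, then tmp=-5, then returns -5
g: tmp=0, then res=0, then (max(a, b) <= abs(-4)) is true, then tmp=4, then tmp=-1, then returns -1
-5 and -1 differ, so these are not the same function on this domain.
verdict: not equivalent; witness: a=0, b=4, c=-5


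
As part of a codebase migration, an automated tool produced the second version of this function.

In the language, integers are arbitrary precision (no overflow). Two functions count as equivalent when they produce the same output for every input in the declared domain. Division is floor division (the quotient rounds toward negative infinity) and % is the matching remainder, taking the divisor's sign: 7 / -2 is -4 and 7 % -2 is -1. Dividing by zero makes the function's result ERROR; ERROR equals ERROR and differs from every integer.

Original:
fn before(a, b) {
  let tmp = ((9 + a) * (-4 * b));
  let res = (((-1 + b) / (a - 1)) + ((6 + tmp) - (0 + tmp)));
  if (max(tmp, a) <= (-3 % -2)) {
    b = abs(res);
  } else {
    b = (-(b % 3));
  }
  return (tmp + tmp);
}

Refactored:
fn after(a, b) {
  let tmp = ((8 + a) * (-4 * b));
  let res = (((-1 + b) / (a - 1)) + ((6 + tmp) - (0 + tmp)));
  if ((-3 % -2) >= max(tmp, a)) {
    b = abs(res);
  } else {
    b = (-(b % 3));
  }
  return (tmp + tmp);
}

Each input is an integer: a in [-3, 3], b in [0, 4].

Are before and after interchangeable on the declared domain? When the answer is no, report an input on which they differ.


On input a=-3, b=1, before returns -48 while after returns -40.
verdict: not equivalent; witness: a=-3, b=1


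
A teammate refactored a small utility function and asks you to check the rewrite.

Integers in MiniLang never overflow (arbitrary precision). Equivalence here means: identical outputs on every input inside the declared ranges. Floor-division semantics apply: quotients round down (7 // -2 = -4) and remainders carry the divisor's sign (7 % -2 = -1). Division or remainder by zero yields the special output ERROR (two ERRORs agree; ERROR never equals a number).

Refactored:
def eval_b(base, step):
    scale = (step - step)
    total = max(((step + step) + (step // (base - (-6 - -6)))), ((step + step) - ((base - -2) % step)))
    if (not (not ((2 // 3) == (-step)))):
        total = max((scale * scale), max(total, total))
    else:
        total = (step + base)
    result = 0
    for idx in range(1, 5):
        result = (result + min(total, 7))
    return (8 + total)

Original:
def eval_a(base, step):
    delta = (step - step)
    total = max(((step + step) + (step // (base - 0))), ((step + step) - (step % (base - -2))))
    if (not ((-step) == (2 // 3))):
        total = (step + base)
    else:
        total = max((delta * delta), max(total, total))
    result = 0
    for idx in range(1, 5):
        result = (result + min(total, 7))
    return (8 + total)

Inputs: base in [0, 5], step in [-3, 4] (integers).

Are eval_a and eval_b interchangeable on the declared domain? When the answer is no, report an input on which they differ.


Take base=1, step=0.
eval_a: delta=0, then total=0, then (not ((-step) == (2 // 3))) is false, then total=0, then result=0, then (idx=1), then result=0, then (idx=2), then result=0, then (idx=3), then result=0, then (idx=4), then result=0, then returns 8
eval_b: scale=0, then a zero divisor aborts: ERROR
8 != ERROR, so the rewrite changes behavior.
verdict: not equivalent; witness: base=1, step=0


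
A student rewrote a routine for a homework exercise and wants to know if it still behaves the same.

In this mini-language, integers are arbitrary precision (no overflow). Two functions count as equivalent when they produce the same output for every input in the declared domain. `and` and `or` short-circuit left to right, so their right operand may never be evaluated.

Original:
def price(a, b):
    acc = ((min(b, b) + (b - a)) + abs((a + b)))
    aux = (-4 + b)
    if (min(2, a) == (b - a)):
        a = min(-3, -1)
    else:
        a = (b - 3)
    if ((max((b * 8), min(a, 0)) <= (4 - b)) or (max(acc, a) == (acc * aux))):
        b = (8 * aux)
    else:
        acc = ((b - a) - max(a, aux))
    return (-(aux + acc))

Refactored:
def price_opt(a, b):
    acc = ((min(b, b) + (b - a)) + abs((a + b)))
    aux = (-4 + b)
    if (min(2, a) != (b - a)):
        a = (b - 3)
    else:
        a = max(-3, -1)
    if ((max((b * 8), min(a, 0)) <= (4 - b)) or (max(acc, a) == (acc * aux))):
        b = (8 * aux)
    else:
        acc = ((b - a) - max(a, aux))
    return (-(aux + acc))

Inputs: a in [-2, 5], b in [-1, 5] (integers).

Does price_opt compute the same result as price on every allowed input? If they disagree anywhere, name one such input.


There is a counterexample at a=1, b=2: -5 on one side, -2 on the other.
price: acc becomes 6; next aux becomes -2; next (min(2, a) == (b - a)) evaluates to true; next a becomes -3; next ((max((b * 8), min(a, 0)) <= (4 - b)) or (max(acc, a) == (acc * aux))) evaluates to false; next acc becomes 7; next final value -5
price_opt: acc becomes 6; next aux becomes -2; next (min(2, a) != (b - a)) evaluates to false; next a becomes -1; next ((max((b * 8), min(a, 0)) <= (4 - b)) or (max(acc, a) == (acc * aux))) evaluates to false; next acc becomes 4; next final value -2
verdict: not equivalent; witness: a=1, b=2
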